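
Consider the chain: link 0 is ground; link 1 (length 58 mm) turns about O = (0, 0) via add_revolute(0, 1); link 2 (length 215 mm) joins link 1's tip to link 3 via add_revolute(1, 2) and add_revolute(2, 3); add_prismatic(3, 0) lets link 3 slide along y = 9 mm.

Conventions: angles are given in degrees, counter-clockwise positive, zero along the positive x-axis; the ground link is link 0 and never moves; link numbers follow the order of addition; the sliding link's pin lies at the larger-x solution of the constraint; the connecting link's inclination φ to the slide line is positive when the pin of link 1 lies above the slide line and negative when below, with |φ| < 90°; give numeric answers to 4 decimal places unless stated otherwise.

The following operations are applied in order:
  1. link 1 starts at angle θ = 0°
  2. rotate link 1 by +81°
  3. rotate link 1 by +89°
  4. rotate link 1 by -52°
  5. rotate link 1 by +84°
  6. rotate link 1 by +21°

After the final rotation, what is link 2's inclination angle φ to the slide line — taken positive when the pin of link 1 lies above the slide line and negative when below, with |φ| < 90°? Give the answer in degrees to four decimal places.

geometry: r = 58 mm, L = 215 mm, e = 9 mm; θ starts at 0°
rotate link 1 by +81°: θ ← 0° +81° = 81°
rotate link 1 by +89°: θ ← 81° +89° = 170°
rotate link 1 by -52°: θ ← 170° -52° = 118°
rotate link 1 by +84°: θ ← 118° +84° = 202°
rotate link 1 by +21°: θ ← 202° +21° = 223°
h = r sin θ − e = -39.555905 − 9 = -48.555905
sin φ = h / L = -48.555905 / 215 = -0.22584142
φ = arcsin(-0.22584142) = -13.052361°

-13.0524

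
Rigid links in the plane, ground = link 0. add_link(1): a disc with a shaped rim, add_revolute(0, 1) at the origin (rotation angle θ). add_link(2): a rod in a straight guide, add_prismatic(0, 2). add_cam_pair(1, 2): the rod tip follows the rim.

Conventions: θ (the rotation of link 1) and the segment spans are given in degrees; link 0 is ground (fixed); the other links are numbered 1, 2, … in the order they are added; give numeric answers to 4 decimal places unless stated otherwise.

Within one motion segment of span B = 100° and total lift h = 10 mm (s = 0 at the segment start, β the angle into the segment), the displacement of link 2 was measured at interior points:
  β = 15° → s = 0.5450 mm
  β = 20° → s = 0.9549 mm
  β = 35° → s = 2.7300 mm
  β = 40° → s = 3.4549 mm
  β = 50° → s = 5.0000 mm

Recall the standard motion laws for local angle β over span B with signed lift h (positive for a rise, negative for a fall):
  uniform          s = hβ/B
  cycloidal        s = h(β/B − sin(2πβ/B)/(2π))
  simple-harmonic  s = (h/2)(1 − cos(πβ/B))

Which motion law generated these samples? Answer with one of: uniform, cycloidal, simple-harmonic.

candidates at β/B = r: uniform s = h·r (linear in β); cycloidal s = h·(r − sin(2πr)/(2π)); simple-harmonic s = (h/2)(1 − cos(πr))
β=15°: printed 0.5450 | uniform 1.5000, cycloidal 0.2124, simple-harmonic 0.5450
β=20°: printed 0.9549 | uniform 2.0000, cycloidal 0.4863, simple-harmonic 0.9549
β=35°: printed 2.7300 | uniform 3.5000, cycloidal 2.2124, simple-harmonic 2.7300
β=40°: printed 3.4549 | uniform 4.0000, cycloidal 3.0645, simple-harmonic 3.4549
β=50°: printed 5.0000 | uniform 5.0000, cycloidal 5.0000, simple-harmonic 5.0000
only one law matches every sample → simple-harmonic

simple-harmonic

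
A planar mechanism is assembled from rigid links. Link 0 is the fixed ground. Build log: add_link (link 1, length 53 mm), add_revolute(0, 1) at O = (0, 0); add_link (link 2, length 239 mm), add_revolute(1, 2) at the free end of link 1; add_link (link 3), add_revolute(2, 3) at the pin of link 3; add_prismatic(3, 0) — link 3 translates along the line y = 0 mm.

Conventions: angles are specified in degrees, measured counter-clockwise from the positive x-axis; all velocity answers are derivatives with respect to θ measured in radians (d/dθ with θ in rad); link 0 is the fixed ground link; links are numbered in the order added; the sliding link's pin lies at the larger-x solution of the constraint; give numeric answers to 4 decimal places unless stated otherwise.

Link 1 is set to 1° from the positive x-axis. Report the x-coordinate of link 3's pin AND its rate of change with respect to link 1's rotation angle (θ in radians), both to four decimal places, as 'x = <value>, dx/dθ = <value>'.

geometry: r = 53 mm, L = 239 mm, e = 0 mm
crank pin P = (r cos θ, r sin θ) = (52.991928, 0.924978)
h = r sin θ − e = 0.924978 − 0 = 0.924978
x = r cos θ + √(L² − h²) = 52.991928 + 238.998210 = 291.990138
dx/dθ = −r sin θ − h·r cos θ/√(L² − h²) (θ in radians; h = 0.924978) = -1.130068

x = 291.9901, dx/dθ = -1.1301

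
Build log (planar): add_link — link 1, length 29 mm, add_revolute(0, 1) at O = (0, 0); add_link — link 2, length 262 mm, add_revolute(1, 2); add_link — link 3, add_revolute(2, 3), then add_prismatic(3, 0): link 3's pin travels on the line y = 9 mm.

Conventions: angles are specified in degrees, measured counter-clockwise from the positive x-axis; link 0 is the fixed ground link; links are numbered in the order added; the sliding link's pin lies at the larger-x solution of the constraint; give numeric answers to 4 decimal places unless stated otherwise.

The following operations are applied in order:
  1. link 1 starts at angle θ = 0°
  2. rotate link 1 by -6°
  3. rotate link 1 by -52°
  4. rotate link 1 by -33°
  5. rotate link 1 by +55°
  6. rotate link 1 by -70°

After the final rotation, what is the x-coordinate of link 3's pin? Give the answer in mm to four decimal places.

geometry: r = 29 mm, L = 262 mm, e = 9 mm; θ starts at 0°
rotate link 1 by -6°: θ ← 0° -6° = -6°
rotate link 1 by -52°: θ ← -6° -52° = -58°
rotate link 1 by -33°: θ ← -58° -33° = -91°
rotate link 1 by +55°: θ ← -91° +55° = -36°
rotate link 1 by -70°: θ ← -36° -70° = -106°
crank pin P = (r cos θ, r sin θ) = (-7.993483, -27.876589)
h = r sin θ − e = -27.876589 − 9 = -36.876589
x = r cos θ + √(L² − h²) = -7.993483 + 259.391822 = 251.398338

251.3983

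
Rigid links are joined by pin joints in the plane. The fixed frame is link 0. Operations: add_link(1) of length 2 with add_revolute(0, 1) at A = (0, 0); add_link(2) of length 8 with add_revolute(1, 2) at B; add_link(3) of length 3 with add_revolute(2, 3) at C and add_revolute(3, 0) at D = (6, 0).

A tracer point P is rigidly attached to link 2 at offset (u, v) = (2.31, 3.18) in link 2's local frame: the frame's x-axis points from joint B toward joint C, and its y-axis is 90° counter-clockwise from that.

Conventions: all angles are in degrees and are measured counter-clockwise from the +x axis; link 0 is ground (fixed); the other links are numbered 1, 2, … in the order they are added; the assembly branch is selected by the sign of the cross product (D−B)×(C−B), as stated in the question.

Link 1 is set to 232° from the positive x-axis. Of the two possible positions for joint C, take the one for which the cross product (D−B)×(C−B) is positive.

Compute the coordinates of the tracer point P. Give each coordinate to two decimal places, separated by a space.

A=(0,0), D=(6.00,0)
B = A + 2.00·(cos232°, sin232°) = (-1.2313, -1.5760)
|BD| = 7.4011
circle(B,8.00) ∩ circle(D,3.00): a=7.4162, h=3.0000
  candidates: C₊=(5.3760,2.9344) cross=22.203; C₋=(6.6536,-2.9279) cross=-22.203
  branch + wants cross > 0 → take C=(5.3760,2.9344) (cross=22.203)
ex = (C−B)/|BC| = (0.8259,0.5638); ey = (-0.5638,0.8259)
P = B + 2.31·ex + 3.18·ey = (-1.1164,2.3528)

-1.12 2.35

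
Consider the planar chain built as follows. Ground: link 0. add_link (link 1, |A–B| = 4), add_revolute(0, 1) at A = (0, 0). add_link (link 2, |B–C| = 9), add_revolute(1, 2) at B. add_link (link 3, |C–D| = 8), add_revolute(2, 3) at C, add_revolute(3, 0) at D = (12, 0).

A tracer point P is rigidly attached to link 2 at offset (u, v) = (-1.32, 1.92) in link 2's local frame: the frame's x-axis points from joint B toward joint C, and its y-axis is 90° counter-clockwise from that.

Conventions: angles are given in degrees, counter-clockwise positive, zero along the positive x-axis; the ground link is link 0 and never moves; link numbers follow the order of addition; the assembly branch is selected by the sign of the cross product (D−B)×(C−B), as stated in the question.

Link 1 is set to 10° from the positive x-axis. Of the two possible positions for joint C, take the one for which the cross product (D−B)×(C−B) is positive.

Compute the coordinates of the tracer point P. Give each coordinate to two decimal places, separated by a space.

A=(0,0), D=(12.00,0)
B = A + 4.00·(cos10°, sin10°) = (3.9392, 0.6946)
|BD| = 8.0906
circle(B,9.00) ∩ circle(D,8.00): a=5.0959, h=7.4183
  candidates: C₊=(9.6532,7.6480) cross=60.019; C₋=(8.3795,-7.1338) cross=-60.019
  branch + wants cross > 0 → take C=(9.6532,7.6480) (cross=60.019)
ex = (C−B)/|BC| = (0.6349,0.7726); ey = (-0.7726,0.6349)
P = B + -1.32·ex + 1.92·ey = (1.6178,0.8937)

1.62 0.89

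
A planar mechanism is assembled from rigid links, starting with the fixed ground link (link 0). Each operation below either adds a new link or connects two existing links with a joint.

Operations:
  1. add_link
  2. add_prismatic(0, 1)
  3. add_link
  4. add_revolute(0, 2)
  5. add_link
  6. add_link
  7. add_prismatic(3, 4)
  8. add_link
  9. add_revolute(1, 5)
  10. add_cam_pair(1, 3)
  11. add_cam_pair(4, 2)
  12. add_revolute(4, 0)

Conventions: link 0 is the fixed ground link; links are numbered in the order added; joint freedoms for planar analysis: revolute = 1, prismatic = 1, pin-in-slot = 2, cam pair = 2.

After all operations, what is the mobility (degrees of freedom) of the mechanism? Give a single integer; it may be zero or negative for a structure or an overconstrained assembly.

ground; <1,0,0>
#1 <2,0,0>
P:0↔1 J1 <2,1,0>
#2 <3,1,0>
R:0↔2 J1 <3,2,0>
#3 <4,2,0>
#4 <5,2,0>
P:3↔4 J1 <5,3,0>
#5 <6,3,0>
R:1↔5 J1 <6,4,0>
C:1↔3 J2 <6,4,1>
C:4↔2 J2 <6,4,2>
R:4↔0 J1 <6,5,2>
3×5 − 2×5 − 1×2 = 3

M = 3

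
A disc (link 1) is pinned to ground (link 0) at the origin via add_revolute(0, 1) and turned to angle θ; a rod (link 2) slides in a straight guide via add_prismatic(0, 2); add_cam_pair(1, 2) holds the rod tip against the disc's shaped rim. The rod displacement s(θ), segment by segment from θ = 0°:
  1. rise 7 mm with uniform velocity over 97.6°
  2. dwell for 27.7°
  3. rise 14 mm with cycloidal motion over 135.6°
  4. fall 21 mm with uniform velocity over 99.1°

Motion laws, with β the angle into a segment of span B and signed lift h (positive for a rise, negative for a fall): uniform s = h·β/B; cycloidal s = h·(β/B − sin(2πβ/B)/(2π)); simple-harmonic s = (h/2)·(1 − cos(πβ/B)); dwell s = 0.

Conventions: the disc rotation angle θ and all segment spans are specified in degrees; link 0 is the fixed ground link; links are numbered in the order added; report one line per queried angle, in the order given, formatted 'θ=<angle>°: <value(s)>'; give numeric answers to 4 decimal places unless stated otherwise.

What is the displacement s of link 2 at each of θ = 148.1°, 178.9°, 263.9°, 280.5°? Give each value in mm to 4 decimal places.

segment 1 (0° to 97.6°, uniform, h = 7) is passed completely: s = 0.0000 + (7) = 7.0000
segment 2 (97.6° to 125.3°, dwell): s unchanged at 7.0000
θ = 148.1° falls in segment 3 (125.3° to 260.9°, cycloidal, h = 14): β = 148.1 − 125.3 = 22.8°, B = 135.6°; Δs = 14·(0.1681 − sin(2π·0.1681)/(2π)) = 0.4141; s = 7.0000 + 0.4141 = 7.4141
θ = 178.9° falls in segment 3 (125.3° to 260.9°, cycloidal, h = 14): β = 178.9 − 125.3 = 53.6°, B = 135.6°; Δs = 14·(0.3953 − sin(2π·0.3953)/(2π)) = 4.1714; s = 7.0000 + 4.1714 = 11.1714
segment 3 (125.3° to 260.9°, cycloidal, h = 14) is passed completely: s = 7.0000 + (14) = 21.0000
θ = 263.9° falls in segment 4 (260.9° to 360°, uniform, h = -21): β = 263.9 − 260.9 = 3°, B = 99.1°; Δs = -21·3/99.1 = -0.6357; s = 21.0000 − 0.6357 = 20.3643
θ = 280.5° falls in segment 4 (260.9° to 360°, uniform, h = -21): β = 280.5 − 260.9 = 19.6°, B = 99.1°; Δs = -21·19.6/99.1 = -4.1534; s = 21.0000 − 4.1534 = 16.8466

θ=148.1°: 7.4141
θ=178.9°: 11.1714
θ=263.9°: 20.3643
θ=280.5°: 16.8466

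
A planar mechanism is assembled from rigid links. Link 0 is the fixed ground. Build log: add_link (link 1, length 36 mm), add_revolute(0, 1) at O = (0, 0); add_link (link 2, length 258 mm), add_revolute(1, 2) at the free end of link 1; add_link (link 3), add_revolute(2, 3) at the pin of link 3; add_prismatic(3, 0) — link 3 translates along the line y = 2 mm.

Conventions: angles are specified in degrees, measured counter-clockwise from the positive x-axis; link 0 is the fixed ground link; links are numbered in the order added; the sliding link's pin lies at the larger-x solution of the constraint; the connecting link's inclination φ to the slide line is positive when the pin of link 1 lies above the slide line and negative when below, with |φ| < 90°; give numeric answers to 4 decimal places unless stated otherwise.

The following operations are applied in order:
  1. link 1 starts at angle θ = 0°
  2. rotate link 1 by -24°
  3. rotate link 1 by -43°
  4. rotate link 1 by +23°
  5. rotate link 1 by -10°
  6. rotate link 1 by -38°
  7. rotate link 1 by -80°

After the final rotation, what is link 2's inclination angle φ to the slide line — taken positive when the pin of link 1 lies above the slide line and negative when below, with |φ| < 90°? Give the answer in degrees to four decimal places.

geometry: r = 36 mm, L = 258 mm, e = 2 mm; θ starts at 0°
rotate link 1 by -24°: θ ← 0° -24° = -24°
rotate link 1 by -43°: θ ← -24° -43° = -67°
rotate link 1 by +23°: θ ← -67° +23° = -44°
rotate link 1 by -10°: θ ← -44° -10° = -54°
rotate link 1 by -38°: θ ← -54° -38° = -92°
rotate link 1 by -80°: θ ← -92° -80° = -172°
h = r sin θ − e = -5.010232 − 2 = -7.010232
sin φ = h / L = -7.010232 / 258 = -0.02717144
φ = arcsin(-0.02717144) = -1.557000°

-1.5570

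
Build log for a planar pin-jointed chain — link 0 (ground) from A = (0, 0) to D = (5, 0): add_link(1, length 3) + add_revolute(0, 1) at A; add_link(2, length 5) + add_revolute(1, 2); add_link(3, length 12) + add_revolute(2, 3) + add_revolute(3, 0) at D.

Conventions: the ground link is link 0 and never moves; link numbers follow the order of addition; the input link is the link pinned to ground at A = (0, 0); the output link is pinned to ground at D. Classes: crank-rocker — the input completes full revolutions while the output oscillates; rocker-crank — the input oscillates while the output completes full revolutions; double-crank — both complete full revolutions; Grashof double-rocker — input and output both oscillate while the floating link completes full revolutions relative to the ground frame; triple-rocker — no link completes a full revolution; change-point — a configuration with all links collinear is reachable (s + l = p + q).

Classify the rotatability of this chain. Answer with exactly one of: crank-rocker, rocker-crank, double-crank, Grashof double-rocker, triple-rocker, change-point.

lengths: ground=5, input=3, coupler=5, output=12
sorted: s=3 (shortest), l=12 (longest), p+q=10
s + l = 15 vs p + q = 10
s + l > p + q → non-Grashof → no link fully rotates → triple-rocker

triple-rocker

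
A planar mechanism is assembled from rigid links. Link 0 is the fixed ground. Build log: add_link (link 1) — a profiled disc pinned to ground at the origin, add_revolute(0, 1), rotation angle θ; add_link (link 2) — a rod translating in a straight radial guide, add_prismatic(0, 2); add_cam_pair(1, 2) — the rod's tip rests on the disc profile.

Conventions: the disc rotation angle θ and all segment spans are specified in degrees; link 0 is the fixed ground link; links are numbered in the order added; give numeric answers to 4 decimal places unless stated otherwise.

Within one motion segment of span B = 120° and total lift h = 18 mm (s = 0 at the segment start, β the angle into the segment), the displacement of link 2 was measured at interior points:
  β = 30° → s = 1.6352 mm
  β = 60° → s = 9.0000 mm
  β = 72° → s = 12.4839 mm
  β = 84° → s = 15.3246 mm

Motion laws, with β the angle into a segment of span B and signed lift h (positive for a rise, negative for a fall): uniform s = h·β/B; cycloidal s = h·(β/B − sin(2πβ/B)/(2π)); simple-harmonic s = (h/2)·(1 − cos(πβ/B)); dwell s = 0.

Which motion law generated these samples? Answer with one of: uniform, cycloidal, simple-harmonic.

candidates at β/B = r: uniform s = h·r (linear in β); cycloidal s = h·(r − sin(2πr)/(2π)); simple-harmonic s = (h/2)(1 − cos(πr))
β=30°: printed 1.6352 | uniform 4.5000, cycloidal 1.6352, simple-harmonic 2.6360
β=60°: printed 9.0000 | uniform 9.0000, cycloidal 9.0000, simple-harmonic 9.0000
β=72°: printed 12.4839 | uniform 10.8000, cycloidal 12.4839, simple-harmonic 11.7812
β=84°: printed 15.3246 | uniform 12.6000, cycloidal 15.3246, simple-harmonic 14.2901
only one law matches every sample → cycloidal

cycloidal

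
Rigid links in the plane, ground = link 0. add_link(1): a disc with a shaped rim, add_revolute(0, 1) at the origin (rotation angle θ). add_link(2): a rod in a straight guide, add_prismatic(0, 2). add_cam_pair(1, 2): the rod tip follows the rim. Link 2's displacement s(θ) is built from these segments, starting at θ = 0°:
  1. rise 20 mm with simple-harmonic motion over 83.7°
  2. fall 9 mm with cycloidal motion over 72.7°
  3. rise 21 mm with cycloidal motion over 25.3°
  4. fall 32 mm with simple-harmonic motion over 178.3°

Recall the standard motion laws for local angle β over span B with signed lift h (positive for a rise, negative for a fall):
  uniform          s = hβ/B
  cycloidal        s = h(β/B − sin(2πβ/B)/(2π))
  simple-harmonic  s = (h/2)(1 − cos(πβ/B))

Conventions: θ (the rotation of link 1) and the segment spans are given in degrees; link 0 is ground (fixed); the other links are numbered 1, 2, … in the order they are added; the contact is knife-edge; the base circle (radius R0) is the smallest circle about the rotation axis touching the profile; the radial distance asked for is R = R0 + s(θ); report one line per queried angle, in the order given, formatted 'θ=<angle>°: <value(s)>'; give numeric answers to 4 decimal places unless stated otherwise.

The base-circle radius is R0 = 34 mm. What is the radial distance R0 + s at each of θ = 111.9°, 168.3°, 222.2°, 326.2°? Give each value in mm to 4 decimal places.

segment 1 (0° to 83.7°, simple-harmonic, h = 20) is passed completely: s = 0.0000 + (20) = 20.0000
θ = 111.9° falls in segment 2 (83.7° to 156.4°, cycloidal, h = -9): β = 111.9 − 83.7 = 28.2°, B = 72.7°; Δs = -9·(0.3879 − sin(2π·0.3879)/(2π)) = -2.5635; s = 20.0000 − 2.5635 = 17.4365
segment 2 (83.7° to 156.4°, cycloidal, h = -9) is passed completely: s = 20.0000 + (-9) = 11.0000
θ = 168.3° falls in segment 3 (156.4° to 181.7°, cycloidal, h = 21): β = 168.3 − 156.4 = 11.9°, B = 25.3°; Δs = 21·(0.4704 − sin(2π·0.4704)/(2π)) = 9.2585; s = 11.0000 + 9.2585 = 20.2585
segment 3 (156.4° to 181.7°, cycloidal, h = 21) is passed completely: s = 11.0000 + (21) = 32.0000
θ = 222.2° falls in segment 4 (181.7° to 360°, simple-harmonic, h = -32): β = 222.2 − 181.7 = 40.5°, B = 178.3°; Δs = -32/2·(1 − cos(π·0.2271)) = -3.9038; s = 32.0000 − 3.9038 = 28.0962
θ = 326.2° falls in segment 4 (181.7° to 360°, simple-harmonic, h = -32): β = 326.2 − 181.7 = 144.5°, B = 178.3°; Δs = -32/2·(1 − cos(π·0.8104)) = -29.2455; s = 32.0000 − 29.2455 = 2.7545
θ=111.9°: R = R0 + s = 34 + 17.4365 = 51.4365
θ=168.3°: R = R0 + s = 34 + 20.2585 = 54.2585
θ=222.2°: R = R0 + s = 34 + 28.0962 = 62.0962
θ=326.2°: R = R0 + s = 34 + 2.7545 = 36.7545

θ=111.9°: 51.4365
θ=168.3°: 54.2585
θ=222.2°: 62.0962
θ=326.2°: 36.7545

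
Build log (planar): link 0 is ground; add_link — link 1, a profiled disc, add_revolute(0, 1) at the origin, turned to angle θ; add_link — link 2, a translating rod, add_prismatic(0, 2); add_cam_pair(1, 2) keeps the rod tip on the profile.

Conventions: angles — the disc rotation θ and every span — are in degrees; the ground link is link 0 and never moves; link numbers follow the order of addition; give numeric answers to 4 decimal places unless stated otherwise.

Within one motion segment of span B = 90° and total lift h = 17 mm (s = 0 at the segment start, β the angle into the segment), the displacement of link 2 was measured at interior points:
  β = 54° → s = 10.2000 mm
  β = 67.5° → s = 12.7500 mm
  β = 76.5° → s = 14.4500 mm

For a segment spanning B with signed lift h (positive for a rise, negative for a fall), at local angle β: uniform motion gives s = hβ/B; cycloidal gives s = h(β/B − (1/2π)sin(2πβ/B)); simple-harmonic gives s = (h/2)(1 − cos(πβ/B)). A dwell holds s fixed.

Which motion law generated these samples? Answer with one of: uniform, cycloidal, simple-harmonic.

candidates at β/B = r: uniform s = h·r (linear in β); cycloidal s = h·(r − sin(2πr)/(2π)); simple-harmonic s = (h/2)(1 − cos(πr))
β=54°: printed 10.2000 | uniform 10.2000, cycloidal 11.7903, simple-harmonic 11.1266
β=67.5°: printed 12.7500 | uniform 12.7500, cycloidal 15.4556, simple-harmonic 14.5104
β=76.5°: printed 14.4500 | uniform 14.4500, cycloidal 16.6389, simple-harmonic 16.0736
only one law matches every sample → uniform

uniform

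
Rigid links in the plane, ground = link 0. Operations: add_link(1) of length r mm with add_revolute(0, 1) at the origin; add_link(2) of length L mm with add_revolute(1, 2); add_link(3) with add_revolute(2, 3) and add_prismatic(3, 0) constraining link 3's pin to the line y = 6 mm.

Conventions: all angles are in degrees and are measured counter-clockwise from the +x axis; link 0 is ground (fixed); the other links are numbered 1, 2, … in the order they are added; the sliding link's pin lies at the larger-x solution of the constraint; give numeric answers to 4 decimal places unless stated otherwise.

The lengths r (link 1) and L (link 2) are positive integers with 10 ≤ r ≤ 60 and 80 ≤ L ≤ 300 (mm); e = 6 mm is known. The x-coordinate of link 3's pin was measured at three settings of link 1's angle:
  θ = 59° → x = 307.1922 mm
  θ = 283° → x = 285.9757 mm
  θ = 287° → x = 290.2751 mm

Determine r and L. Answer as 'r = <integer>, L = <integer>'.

constraint per measurement: (x − r cos θ)² + (r sin θ − e)² = L²
subtracting the θ₁ and θ₂ equations cancels the r² and L² terms:
r = (x₁² − x₂²) / (2[(x₁cos θ₁ + e sin θ₁) − (x₂cos θ₂ + e sin θ₂)]) = 60.0001 → r = 60
L² = (x₁ − r cos θ₁)² + (r sin θ₁ − e)² = 78400.0058 → L = 280.0000 → L = 280
check at θ₃=287°: x = 290.2751 (printed 290.2751) ✓

r = 60, L = 280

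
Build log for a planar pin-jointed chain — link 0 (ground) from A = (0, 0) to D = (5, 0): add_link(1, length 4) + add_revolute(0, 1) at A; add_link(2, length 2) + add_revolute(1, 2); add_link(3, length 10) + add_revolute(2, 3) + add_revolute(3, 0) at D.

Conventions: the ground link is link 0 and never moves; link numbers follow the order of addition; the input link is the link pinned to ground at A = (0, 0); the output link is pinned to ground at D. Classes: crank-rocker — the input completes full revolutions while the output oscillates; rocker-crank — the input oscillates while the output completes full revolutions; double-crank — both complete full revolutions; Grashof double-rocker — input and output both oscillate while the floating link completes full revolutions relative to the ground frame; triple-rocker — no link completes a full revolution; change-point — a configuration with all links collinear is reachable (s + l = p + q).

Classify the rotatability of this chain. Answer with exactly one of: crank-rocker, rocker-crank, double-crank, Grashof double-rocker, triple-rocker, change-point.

lengths: ground=5, input=4, coupler=2, output=10
sorted: s=2 (shortest), l=10 (longest), p+q=9
s + l = 12 vs p + q = 9
s + l > p + q → non-Grashof → no link fully rotates → triple-rocker

triple-rocker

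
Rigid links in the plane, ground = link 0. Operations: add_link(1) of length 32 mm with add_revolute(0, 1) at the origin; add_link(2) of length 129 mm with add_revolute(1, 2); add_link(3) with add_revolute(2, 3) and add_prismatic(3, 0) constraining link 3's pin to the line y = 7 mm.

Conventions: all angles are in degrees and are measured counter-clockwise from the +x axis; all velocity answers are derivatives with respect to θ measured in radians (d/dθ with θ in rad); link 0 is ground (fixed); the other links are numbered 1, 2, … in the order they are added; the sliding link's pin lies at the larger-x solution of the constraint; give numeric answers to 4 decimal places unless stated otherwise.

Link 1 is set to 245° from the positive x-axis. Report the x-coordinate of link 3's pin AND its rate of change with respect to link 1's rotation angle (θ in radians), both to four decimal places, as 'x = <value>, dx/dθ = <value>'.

geometry: r = 32 mm, L = 129 mm, e = 7 mm
crank pin P = (r cos θ, r sin θ) = (-13.523784, -29.001849)
h = r sin θ − e = -29.001849 − 7 = -36.001849
x = r cos θ + √(L² − h²) = -13.523784 + 123.874400 = 110.350615
dx/dθ = −r sin θ − h·r cos θ/√(L² − h²) (θ in radians; h = -36.001849) = 25.071406

x = 110.3506, dx/dθ = 25.0714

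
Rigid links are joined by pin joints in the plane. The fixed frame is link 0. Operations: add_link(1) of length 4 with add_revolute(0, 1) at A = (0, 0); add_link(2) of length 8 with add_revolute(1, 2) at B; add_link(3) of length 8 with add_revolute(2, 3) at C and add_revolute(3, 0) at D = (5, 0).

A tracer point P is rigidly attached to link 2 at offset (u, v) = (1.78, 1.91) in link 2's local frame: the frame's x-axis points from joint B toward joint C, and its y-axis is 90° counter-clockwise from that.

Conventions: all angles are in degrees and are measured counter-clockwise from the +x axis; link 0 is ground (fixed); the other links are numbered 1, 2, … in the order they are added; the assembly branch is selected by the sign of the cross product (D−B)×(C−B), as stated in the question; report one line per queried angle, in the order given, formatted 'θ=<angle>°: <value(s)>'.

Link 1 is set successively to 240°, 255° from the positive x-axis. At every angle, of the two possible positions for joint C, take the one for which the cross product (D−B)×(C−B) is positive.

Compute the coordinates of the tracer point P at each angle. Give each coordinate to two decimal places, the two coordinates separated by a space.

A=(0,0), D=(5.00,0)
θ=240°: B = A + 4.00·(cos240°, sin240°) = (-2.0000, -3.4641)
θ=240°: |BD| = 7.8102
θ=240°: circle(B,8.00) ∩ circle(D,8.00): a=3.9051, h=6.9821
θ=240°:   candidates: C₊=(-1.5968,4.5257) cross=54.532; C₋=(4.5968,-7.9898) cross=-54.532
θ=240°:   branch + wants cross > 0 → take C=(-1.5968,4.5257) (cross=54.532)
θ=240°: ex = (C−B)/|BC| = (0.0504,0.9987); ey = (-0.9987,0.0504)
θ=240°: P = B + 1.78·ex + 1.91·ey = (-3.8179,-1.5901)
θ=255°: B = A + 4.00·(cos255°, sin255°) = (-1.0353, -3.8637)
θ=255°: |BD| = 7.1661
θ=255°: circle(B,8.00) ∩ circle(D,8.00): a=3.5830, h=7.1527
θ=255°:   candidates: C₊=(-1.8742,4.0922) cross=51.257; C₋=(5.8389,-7.9559) cross=-51.257
θ=255°:   branch + wants cross > 0 → take C=(-1.8742,4.0922) (cross=51.257)
θ=255°: ex = (C−B)/|BC| = (-0.1049,0.9945); ey = (-0.9945,-0.1049)
θ=255°: P = B + 1.78·ex + 1.91·ey = (-3.1214,-2.2938)

θ=240°: -3.82 -1.59
θ=255°: -3.12 -2.29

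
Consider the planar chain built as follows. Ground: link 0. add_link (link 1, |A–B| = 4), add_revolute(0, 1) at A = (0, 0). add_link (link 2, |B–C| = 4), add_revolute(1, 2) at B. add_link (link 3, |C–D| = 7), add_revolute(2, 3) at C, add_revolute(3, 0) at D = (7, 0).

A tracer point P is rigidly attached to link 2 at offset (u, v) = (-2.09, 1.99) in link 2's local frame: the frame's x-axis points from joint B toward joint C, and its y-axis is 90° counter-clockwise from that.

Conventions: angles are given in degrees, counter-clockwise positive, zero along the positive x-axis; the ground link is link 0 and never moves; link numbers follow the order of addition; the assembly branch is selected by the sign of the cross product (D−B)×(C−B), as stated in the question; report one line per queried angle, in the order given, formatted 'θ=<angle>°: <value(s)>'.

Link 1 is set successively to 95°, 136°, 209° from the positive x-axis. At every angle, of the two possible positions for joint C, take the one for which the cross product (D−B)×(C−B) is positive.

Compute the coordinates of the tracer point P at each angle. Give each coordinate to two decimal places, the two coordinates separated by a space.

A=(0,0), D=(7.00,0)
θ=95°: B = A + 4.00·(cos95°, sin95°) = (-0.3486, 3.9848)
θ=95°: |BD| = 8.3595
θ=95°: circle(B,4.00) ∩ circle(D,7.00): a=2.2059, h=3.3367
θ=95°:   candidates: C₊=(3.1811,5.8665) cross=27.893; C₋=(-0.0000,0.0000) cross=-27.893
θ=95°:   branch + wants cross > 0 → take C=(3.1811,5.8665) (cross=27.893)
θ=95°: ex = (C−B)/|BC| = (0.8824,0.4704); ey = (-0.4704,0.8824)
θ=95°: P = B + -2.09·ex + 1.99·ey = (-3.1291,4.7576)
θ=136°: B = A + 4.00·(cos136°, sin136°) = (-2.8774, 2.7786)
θ=136°: |BD| = 10.2608
θ=136°: circle(B,4.00) ∩ circle(D,7.00): a=3.5223, h=1.8956
θ=136°:   candidates: C₊=(1.0267,3.6496) cross=19.450; C₋=(-0.0000,-0.0000) cross=-19.450
θ=136°:   branch + wants cross > 0 → take C=(1.0267,3.6496) (cross=19.450)
θ=136°: ex = (C−B)/|BC| = (0.9760,0.2177); ey = (-0.2177,0.9760)
θ=136°: P = B + -2.09·ex + 1.99·ey = (-5.3505,4.2658)
θ=209°: B = A + 4.00·(cos209°, sin209°) = (-3.4985, -1.9392)
θ=209°: |BD| = 10.6761
θ=209°: circle(B,4.00) ∩ circle(D,7.00): a=3.7925, h=1.2715
θ=209°:   candidates: C₊=(0.0000,-0.0000) cross=13.575; C₋=(0.4619,-2.5007) cross=-13.575
θ=209°:   branch + wants cross > 0 → take C=(0.0000,-0.0000) (cross=13.575)
θ=209°: ex = (C−B)/|BC| = (0.8746,0.4848); ey = (-0.4848,0.8746)
θ=209°: P = B + -2.09·ex + 1.99·ey = (-6.2912,-1.2120)

θ=95°: -3.13 4.76
θ=136°: -5.35 4.27
θ=209°: -6.29 -1.21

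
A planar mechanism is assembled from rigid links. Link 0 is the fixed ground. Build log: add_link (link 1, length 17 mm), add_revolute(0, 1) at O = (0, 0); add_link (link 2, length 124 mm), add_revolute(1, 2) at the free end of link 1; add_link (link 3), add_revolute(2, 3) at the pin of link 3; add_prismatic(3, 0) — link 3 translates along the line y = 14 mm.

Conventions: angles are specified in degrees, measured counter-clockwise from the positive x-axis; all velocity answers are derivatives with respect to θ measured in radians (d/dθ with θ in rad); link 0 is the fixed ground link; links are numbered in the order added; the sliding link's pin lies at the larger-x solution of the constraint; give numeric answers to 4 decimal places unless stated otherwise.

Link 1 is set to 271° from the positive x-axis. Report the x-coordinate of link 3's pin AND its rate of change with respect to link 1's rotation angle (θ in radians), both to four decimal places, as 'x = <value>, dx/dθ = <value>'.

geometry: r = 17 mm, L = 124 mm, e = 14 mm
crank pin P = (r cos θ, r sin θ) = (0.296691, -16.997411)
h = r sin θ − e = -16.997411 − 14 = -30.997411
x = r cos θ + √(L² − h²) = 0.296691 + 120.063152 = 120.359843
dx/dθ = −r sin θ − h·r cos θ/√(L² − h²) (θ in radians; h = -30.997411) = 17.074009

x = 120.3598, dx/dθ = 17.0740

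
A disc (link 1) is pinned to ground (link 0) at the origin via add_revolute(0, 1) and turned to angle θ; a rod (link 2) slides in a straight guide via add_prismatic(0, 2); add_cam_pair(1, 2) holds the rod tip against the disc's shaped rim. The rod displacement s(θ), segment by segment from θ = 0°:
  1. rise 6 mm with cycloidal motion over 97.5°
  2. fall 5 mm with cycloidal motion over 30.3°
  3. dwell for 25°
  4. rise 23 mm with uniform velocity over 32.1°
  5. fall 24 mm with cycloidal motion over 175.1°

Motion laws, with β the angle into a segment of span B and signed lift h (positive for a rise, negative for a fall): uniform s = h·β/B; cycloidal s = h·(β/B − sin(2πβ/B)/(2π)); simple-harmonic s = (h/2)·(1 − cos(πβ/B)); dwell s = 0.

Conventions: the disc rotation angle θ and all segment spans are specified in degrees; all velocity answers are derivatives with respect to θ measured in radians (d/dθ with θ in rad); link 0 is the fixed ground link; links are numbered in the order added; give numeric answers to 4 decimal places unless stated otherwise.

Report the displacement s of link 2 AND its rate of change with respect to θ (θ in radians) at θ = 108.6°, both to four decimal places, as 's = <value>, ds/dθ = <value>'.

segment 1 (0° to 97.5°, cycloidal, h = 6) is passed completely: s = 0.0000 + (6) = 6.0000
θ = 108.6° falls in segment 2 (97.5° to 127.8°, cycloidal, h = -5): β = 108.6 − 97.5 = 11.1°, B = 30.3°; Δs = -5·(0.3663 − sin(2π·0.3663)/(2π)) = -1.2392; s = 6.0000 − 1.2392 = 4.7608
velocity in seg [97.5°–127.8°] (cycloidal), θ in radians: β = 11.1° = 0.1937 rad, B = 30.3° = 0.5288 rad; ds/dθ = (h/B)(1 − cos(2πβ/B)) = ((-5)/0.5288)(1 − cos(2π·0.3663)) = -15.766627 mm/rad

s = 4.7608, ds/dθ = -15.7666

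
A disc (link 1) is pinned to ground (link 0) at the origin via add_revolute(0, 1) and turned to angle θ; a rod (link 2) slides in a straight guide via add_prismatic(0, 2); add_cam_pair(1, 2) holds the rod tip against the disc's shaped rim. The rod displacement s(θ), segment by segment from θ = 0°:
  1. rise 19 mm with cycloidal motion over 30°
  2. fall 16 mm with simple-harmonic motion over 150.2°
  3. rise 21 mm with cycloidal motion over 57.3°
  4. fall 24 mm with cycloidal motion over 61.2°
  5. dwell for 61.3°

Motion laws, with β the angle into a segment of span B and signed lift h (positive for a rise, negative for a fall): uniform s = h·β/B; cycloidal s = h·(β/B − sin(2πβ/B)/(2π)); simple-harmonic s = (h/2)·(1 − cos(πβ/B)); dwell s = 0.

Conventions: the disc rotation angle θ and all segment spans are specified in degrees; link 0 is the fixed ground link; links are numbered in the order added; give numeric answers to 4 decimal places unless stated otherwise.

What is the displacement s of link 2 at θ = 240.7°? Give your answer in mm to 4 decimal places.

segment 1 (0° to 30°, cycloidal, h = 19) is passed completely: s = 0.0000 + (19) = 19.0000
segment 2 (30° to 180.2°, simple-harmonic, h = -16) is passed completely: s = 19.0000 + (-16) = 3.0000
segment 3 (180.2° to 237.5°, cycloidal, h = 21) is passed completely: s = 3.0000 + (21) = 24.0000
θ = 240.7° falls in segment 4 (237.5° to 298.7°, cycloidal, h = -24): β = 240.7 − 237.5 = 3.2°, B = 61.2°; Δs = -24·(0.0523 − sin(2π·0.0523)/(2π)) = -0.0225; s = 24.0000 − 0.0225 = 23.9775

23.9775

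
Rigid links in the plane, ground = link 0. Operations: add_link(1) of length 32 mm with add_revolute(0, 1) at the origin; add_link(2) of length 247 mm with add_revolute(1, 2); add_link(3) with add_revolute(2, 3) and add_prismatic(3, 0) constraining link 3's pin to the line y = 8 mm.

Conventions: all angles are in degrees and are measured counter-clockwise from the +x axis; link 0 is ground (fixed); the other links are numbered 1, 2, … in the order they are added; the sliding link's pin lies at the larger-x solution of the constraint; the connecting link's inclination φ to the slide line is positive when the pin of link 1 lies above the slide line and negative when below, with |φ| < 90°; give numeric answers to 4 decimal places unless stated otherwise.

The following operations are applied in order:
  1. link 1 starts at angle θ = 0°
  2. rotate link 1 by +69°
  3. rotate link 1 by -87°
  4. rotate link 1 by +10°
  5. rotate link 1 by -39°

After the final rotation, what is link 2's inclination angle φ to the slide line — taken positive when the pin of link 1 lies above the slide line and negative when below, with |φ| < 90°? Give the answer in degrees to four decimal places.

geometry: r = 32 mm, L = 247 mm, e = 8 mm; θ starts at 0°
rotate link 1 by +69°: θ ← 0° +69° = 69°
rotate link 1 by -87°: θ ← 69° -87° = -18°
rotate link 1 by +10°: θ ← -18° +10° = -8°
rotate link 1 by -39°: θ ← -8° -39° = -47°
h = r sin θ − e = -23.403318 − 8 = -31.403318
sin φ = h / L = -31.403318 / 247 = -0.12713894
φ = arcsin(-0.12713894) = -7.304294°

-7.3043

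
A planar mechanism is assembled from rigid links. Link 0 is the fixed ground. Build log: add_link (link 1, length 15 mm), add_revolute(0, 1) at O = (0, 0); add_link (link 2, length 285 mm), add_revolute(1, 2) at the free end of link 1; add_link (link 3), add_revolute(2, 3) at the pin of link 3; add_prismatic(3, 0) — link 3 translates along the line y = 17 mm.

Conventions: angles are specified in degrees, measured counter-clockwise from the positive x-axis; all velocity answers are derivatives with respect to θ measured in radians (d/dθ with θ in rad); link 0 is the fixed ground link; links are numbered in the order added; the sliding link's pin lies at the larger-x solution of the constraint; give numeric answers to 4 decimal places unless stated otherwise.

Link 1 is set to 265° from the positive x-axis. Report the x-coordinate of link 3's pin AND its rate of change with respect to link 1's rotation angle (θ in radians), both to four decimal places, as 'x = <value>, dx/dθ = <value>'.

geometry: r = 15 mm, L = 285 mm, e = 17 mm
crank pin P = (r cos θ, r sin θ) = (-1.307336, -14.942920)
h = r sin θ − e = -14.942920 − 17 = -31.942920
x = r cos θ + √(L² − h²) = -1.307336 + 283.204255 = 281.896918
dx/dθ = −r sin θ − h·r cos θ/√(L² − h²) (θ in radians; h = -31.942920) = 14.795465

x = 281.8969, dx/dθ = 14.7955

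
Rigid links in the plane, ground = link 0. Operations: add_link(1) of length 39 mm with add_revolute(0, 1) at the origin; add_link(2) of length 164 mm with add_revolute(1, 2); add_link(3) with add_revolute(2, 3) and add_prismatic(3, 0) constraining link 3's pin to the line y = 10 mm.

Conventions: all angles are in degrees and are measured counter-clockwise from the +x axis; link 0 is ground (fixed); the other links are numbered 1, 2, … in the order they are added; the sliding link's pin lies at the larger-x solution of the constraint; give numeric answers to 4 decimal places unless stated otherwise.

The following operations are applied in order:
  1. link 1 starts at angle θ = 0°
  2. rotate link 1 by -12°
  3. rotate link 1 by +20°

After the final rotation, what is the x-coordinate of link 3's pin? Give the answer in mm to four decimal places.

geometry: r = 39 mm, L = 164 mm, e = 10 mm; θ starts at 0°
rotate link 1 by -12°: θ ← 0° -12° = -12°
rotate link 1 by +20°: θ ← -12° +20° = 8°
crank pin P = (r cos θ, r sin θ) = (38.620455, 5.427751)
h = r sin θ − e = 5.427751 − 10 = -4.572249
x = r cos θ + √(L² − h²) = 38.620455 + 163.936251 = 202.556706

202.5567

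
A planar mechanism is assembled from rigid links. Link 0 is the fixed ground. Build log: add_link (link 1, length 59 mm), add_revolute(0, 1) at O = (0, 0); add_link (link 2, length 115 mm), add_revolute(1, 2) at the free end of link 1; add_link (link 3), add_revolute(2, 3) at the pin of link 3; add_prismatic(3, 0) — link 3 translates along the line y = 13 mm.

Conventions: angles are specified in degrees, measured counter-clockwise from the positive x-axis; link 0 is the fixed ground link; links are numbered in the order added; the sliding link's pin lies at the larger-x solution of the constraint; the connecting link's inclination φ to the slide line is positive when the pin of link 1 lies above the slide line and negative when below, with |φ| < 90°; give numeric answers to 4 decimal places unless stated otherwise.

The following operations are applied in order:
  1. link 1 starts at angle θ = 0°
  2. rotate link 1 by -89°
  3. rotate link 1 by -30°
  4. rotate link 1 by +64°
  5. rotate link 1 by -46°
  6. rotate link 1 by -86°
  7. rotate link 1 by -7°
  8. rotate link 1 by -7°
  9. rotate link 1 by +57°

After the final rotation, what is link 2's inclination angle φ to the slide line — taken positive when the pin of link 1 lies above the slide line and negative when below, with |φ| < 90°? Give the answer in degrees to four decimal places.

geometry: r = 59 mm, L = 115 mm, e = 13 mm; θ starts at 0°
rotate link 1 by -89°: θ ← 0° -89° = -89°
rotate link 1 by -30°: θ ← -89° -30° = -119°
rotate link 1 by +64°: θ ← -119° +64° = -55°
rotate link 1 by -46°: θ ← -55° -46° = -101°
rotate link 1 by -86°: θ ← -101° -86° = -187°
rotate link 1 by -7°: θ ← -187° -7° = -194°
rotate link 1 by -7°: θ ← -194° -7° = -201°
rotate link 1 by +57°: θ ← -201° +57° = -144°
h = r sin θ − e = -34.679330 − 13 = -47.679330
sin φ = h / L = -47.679330 / 115 = -0.41460287
φ = arcsin(-0.41460287) = -24.494310°

-24.4943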